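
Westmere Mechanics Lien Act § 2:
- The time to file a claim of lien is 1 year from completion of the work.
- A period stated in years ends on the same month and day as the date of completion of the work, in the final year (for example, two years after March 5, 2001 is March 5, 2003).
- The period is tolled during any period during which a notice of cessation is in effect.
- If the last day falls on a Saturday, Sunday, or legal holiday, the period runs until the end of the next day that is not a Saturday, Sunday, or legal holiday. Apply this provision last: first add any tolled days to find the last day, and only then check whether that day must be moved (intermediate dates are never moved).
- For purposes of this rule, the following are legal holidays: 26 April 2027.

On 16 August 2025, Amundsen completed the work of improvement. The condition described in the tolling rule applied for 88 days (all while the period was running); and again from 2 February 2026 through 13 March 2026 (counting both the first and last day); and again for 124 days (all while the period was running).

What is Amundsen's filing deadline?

1 year after 16 August 2025 is August 16, 2026.
Tolling adds 88 days: August 16, 2026 + 88 days = November 12, 2026.
From February 2, 2026 through March 13, 2026 inclusive is 40 days; tolling adds 40 days: November 12, 2026 + 40 days = December 22, 2026.
Tolling adds 124 days: December 22, 2026 + 124 days = April 25, 2027.
April 25, 2027 is Sunday; April 26, 2027 is a listed holiday. The next qualifying day is April 27, 2027.

April 27, 2027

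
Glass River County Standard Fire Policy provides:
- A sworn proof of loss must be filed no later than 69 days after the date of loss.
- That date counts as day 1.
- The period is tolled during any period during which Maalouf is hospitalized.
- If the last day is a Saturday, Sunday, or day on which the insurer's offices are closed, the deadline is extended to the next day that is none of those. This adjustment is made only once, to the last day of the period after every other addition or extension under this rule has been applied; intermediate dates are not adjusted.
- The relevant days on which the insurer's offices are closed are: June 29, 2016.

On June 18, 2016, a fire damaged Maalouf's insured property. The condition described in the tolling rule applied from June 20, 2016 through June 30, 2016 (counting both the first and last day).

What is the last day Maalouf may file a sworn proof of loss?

September 5, 2016

Counting June 18, 2016 as day 1, day 69 is August 25, 2016.
From June 20, 2016 through June 30, 2016 inclusive is 11 days; tolling adds 11 days: August 25, 2016 + 11 days = September 5, 2016.
September 5, 2016 is a Monday and not a day on which the insurer's offices are closed, so no extension applies.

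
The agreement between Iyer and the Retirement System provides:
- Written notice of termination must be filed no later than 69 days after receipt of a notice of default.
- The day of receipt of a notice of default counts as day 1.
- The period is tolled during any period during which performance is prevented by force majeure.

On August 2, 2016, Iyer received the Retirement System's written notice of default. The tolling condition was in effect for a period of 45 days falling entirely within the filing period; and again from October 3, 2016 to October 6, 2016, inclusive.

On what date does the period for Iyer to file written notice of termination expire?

Counting August 2, 2016 as day 1, day 69 is October 9, 2016.
Tolling adds 45 days: October 9, 2016 + 45 days = November 23, 2016.
From October 3, 2016 through October 6, 2016 inclusive is 4 days; tolling adds 4 days: November 23, 2016 + 4 days = November 27, 2016.

November 27, 2016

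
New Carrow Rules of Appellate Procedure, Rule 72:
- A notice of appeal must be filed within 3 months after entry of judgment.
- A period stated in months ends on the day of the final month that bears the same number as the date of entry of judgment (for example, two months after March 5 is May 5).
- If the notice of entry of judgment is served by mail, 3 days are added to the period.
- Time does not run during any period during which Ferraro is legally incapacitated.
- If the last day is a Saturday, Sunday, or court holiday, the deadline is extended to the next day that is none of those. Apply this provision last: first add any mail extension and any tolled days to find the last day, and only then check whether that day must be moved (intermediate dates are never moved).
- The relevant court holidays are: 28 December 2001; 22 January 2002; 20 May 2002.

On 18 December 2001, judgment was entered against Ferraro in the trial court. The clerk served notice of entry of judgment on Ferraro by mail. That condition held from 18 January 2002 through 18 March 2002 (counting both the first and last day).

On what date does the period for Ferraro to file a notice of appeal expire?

3 months after 18 December 2001 is March 18, 2002.
Service was by mail, adding 3 days: March 18, 2002 + 3 days = March 21, 2002.
From January 18, 2002 through March 18, 2002 inclusive is 60 days; tolling adds 60 days: March 21, 2002 + 60 days = May 20, 2002.
May 20, 2002 is a listed holiday. The next qualifying day is May 21, 2002.

May 21, 2002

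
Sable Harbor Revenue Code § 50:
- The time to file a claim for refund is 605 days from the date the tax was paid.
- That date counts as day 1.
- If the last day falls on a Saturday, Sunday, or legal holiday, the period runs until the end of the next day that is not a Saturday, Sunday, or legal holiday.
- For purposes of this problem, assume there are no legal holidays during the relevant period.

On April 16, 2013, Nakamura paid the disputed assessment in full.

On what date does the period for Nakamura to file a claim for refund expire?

December 11, 2014

Counting April 16, 2013 as day 1, day 605 is December 11, 2014.
December 11, 2014 is a Thursday and not a legal holiday, so no extension applies.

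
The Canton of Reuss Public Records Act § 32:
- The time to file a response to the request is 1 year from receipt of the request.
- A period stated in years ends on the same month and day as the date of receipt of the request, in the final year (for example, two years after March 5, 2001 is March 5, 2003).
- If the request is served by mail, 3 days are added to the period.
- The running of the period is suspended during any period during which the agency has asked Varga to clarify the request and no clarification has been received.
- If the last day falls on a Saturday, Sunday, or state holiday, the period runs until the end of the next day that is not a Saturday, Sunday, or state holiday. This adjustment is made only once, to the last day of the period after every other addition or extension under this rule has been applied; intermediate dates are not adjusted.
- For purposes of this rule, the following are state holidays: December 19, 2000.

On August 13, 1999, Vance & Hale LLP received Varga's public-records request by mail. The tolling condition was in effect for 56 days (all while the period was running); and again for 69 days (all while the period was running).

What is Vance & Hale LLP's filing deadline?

1 year after August 13, 1999 is August 13, 2000.
Service was by mail, adding 3 days: August 13, 2000 + 3 days = August 16, 2000.
Tolling adds 56 days: August 16, 2000 + 56 days = October 11, 2000.
Tolling adds 69 days: October 11, 2000 + 69 days = December 19, 2000.
December 19, 2000 is a listed holiday. The next qualifying day is December 20, 2000.

December 20, 2000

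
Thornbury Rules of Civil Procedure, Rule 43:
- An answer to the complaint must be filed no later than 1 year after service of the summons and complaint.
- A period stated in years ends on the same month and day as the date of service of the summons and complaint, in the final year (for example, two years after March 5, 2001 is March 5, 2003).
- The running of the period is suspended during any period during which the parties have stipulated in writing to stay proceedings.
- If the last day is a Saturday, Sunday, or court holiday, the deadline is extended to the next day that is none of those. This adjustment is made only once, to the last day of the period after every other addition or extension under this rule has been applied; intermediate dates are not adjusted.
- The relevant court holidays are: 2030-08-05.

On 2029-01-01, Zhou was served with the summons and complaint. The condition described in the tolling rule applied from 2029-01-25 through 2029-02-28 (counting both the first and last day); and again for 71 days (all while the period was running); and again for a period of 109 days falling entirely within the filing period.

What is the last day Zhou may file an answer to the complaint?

1 year after 2029-01-01 is January 1, 2030.
From January 25, 2029 through February 28, 2029 inclusive is 35 days; tolling adds 35 days: January 1, 2030 + 35 days = February 5, 2030.
Tolling adds 71 days: February 5, 2030 + 71 days = April 17, 2030.
Tolling adds 109 days: April 17, 2030 + 109 days = August 4, 2030.
August 4, 2030 is Sunday; August 5, 2030 is a listed holiday. The next qualifying day is August 6, 2030.

August 6, 2030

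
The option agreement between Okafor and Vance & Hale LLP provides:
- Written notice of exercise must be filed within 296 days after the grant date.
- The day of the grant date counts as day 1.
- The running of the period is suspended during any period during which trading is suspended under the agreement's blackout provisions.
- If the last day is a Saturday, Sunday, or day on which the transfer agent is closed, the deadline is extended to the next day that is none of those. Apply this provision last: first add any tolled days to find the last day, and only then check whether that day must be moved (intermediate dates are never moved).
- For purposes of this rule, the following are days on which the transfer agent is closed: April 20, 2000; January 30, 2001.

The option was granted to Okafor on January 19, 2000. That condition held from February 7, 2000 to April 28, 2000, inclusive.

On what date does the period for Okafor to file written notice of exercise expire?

Counting January 19, 2000 as day 1, day 296 is November 9, 2000.
From February 7, 2000 through April 28, 2000 inclusive is 82 days; tolling adds 82 days: November 9, 2000 + 82 days = January 30, 2001.
January 30, 2001 is a listed holiday. The next qualifying day is January 31, 2001.

January 31, 2001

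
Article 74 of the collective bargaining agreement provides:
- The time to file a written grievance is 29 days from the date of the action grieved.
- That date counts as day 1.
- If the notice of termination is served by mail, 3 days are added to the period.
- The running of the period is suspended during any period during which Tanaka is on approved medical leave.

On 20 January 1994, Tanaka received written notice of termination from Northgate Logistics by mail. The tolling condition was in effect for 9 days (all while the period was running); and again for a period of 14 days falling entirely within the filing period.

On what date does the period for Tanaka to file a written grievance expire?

March 15, 1994

Counting 20 January 1994 as day 1, day 29 is February 17, 1994.
Service was by mail, adding 3 days: February 17, 1994 + 3 days = February 20, 1994.
Tolling adds 9 days: February 20, 1994 + 9 days = March 1, 1994.
Tolling adds 14 days: March 1, 1994 + 14 days = March 15, 1994.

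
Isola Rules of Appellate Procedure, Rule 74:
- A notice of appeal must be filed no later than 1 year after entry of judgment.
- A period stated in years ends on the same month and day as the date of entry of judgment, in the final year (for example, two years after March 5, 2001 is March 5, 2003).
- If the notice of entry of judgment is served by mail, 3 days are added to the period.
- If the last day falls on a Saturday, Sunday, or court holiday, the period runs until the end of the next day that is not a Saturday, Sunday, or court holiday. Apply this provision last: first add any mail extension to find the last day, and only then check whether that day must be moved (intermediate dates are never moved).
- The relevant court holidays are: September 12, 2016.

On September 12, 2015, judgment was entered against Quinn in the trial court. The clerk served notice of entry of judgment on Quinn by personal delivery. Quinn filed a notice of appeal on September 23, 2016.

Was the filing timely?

No

1 year after September 12, 2015 is September 12, 2016.
Service was not by mail, so no mail extension applies.
September 12, 2016 is a listed holiday. The next qualifying day is September 13, 2016.
The deadline is September 13, 2016; the filing on September 23, 2016 is after that date.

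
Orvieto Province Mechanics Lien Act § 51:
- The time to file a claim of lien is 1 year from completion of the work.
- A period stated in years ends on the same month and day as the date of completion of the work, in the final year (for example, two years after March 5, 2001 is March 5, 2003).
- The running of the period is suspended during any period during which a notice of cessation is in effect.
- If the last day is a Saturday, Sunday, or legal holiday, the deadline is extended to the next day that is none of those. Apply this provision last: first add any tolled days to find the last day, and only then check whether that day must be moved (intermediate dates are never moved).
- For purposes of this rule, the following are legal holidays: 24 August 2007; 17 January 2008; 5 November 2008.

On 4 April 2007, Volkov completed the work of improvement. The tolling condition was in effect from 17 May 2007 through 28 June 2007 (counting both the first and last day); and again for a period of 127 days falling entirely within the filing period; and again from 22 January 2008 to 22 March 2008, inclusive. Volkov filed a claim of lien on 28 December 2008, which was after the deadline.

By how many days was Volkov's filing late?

37 days

1 year after 4 April 2007 is April 4, 2008.
From May 17, 2007 through June 28, 2007 inclusive is 43 days; tolling adds 43 days: April 4, 2008 + 43 days = May 17, 2008.
Tolling adds 127 days: May 17, 2008 + 127 days = September 21, 2008.
From January 22, 2008 through March 22, 2008 inclusive is 61 days; tolling adds 61 days: September 21, 2008 + 61 days = November 21, 2008.
November 21, 2008 is a Friday and not a legal holiday, so no extension applies.
The deadline is November 21, 2008; from November 21, 2008 to December 28, 2008 is 37 days.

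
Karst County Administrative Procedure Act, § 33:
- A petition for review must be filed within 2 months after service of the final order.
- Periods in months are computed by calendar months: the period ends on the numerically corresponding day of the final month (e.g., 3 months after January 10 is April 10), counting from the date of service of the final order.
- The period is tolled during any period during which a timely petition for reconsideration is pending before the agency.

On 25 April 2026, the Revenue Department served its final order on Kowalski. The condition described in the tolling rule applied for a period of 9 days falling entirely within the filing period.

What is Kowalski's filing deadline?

July 4, 2026

2 months after 25 April 2026 is June 25, 2026.
Tolling adds 9 days: June 25, 2026 + 9 days = July 4, 2026.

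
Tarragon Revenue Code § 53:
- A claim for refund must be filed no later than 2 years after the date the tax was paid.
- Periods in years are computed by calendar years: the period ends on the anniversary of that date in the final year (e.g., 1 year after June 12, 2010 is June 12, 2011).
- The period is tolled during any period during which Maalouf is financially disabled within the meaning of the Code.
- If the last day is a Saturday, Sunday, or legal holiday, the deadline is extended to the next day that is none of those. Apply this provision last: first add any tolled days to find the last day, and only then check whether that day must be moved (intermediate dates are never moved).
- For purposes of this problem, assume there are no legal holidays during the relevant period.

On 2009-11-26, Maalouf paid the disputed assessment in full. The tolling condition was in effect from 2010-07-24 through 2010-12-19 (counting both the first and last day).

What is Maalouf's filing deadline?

April 23, 2012

2 years after 2009-11-26 is November 26, 2011.
From July 24, 2010 through December 19, 2010 inclusive is 149 days; tolling adds 149 days: November 26, 2011 + 149 days = April 23, 2012.
April 23, 2012 is a Monday and not a legal holiday, so no extension applies.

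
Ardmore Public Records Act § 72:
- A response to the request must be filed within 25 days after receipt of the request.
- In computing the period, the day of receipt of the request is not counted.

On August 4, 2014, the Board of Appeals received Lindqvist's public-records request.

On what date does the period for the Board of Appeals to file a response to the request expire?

25 days after August 4, 2014 is August 29, 2014.

August 29, 2014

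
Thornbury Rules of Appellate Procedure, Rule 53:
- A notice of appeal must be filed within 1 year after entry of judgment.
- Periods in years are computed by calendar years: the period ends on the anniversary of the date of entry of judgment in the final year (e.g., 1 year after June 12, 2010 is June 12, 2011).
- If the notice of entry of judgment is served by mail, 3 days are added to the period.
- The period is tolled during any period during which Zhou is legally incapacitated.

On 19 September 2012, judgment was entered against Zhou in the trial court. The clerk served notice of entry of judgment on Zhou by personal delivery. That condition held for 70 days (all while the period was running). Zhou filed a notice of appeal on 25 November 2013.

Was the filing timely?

Yes

1 year after 19 September 2012 is September 19, 2013.
Service was not by mail, so no mail extension applies.
Tolling adds 70 days: September 19, 2013 + 70 days = November 28, 2013.
The deadline is November 28, 2013; the filing on November 25, 2013 is on or before that date.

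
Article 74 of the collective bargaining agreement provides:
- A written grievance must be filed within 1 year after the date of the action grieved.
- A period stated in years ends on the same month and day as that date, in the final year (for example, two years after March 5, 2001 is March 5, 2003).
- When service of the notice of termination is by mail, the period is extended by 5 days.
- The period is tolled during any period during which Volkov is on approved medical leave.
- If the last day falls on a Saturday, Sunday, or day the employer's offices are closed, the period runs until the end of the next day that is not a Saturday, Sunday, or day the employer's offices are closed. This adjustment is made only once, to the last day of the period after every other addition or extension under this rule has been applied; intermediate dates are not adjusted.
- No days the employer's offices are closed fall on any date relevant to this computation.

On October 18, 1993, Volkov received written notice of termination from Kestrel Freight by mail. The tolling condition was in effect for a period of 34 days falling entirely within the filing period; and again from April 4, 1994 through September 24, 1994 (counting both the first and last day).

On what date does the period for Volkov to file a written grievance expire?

May 19, 1995

1 year after October 18, 1993 is October 18, 1994.
Service was by mail, adding 5 days: October 18, 1994 + 5 days = October 23, 1994.
Tolling adds 34 days: October 23, 1994 + 34 days = November 26, 1994.
From April 4, 1994 through September 24, 1994 inclusive is 174 days; tolling adds 174 days: November 26, 1994 + 174 days = May 19, 1995.
May 19, 1995 is a Friday and not a day the employer's offices are closed, so no extension applies.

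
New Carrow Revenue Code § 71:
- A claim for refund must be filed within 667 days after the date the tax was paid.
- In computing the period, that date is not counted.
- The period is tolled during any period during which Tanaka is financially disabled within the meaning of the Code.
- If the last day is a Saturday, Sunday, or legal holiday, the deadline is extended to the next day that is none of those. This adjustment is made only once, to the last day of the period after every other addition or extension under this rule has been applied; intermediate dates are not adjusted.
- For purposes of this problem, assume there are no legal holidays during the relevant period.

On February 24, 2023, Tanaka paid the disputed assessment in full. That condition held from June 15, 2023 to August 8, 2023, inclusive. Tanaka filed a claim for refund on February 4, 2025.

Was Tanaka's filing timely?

667 days after February 24, 2023 is December 22, 2024.
From June 15, 2023 through August 8, 2023 inclusive is 55 days; tolling adds 55 days: December 22, 2024 + 55 days = February 15, 2025.
February 15, 2025 is Saturday; February 16, 2025 is Sunday. The next qualifying day is February 17, 2025.
The deadline is February 17, 2025; the filing on February 4, 2025 is on or before that date.

Yes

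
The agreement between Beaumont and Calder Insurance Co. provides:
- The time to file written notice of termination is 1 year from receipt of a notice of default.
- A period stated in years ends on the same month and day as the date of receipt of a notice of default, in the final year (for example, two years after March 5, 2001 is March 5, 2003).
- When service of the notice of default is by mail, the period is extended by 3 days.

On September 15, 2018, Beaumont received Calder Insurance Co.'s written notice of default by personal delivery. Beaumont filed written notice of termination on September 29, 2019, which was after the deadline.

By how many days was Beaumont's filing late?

1 year after September 15, 2018 is September 15, 2019.
Service was not by mail, so no mail extension applies.
The deadline is September 15, 2019; from September 15, 2019 to September 29, 2019 is 14 days.

14 days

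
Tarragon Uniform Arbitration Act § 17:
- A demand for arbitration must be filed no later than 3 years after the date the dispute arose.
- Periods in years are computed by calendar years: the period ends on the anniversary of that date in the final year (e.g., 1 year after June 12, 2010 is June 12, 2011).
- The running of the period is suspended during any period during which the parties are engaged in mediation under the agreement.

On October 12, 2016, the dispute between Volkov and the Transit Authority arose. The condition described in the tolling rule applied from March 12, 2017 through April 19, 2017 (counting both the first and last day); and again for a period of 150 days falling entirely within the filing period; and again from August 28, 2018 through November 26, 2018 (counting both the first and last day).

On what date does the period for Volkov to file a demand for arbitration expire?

July 18, 2020

3 years after October 12, 2016 is October 12, 2019.
From March 12, 2017 through April 19, 2017 inclusive is 39 days; tolling adds 39 days: October 12, 2019 + 39 days = November 20, 2019.
Tolling adds 150 days: November 20, 2019 + 150 days = April 18, 2020.
From August 28, 2018 through November 26, 2018 inclusive is 91 days; tolling adds 91 days: April 18, 2020 + 91 days = July 18, 2020.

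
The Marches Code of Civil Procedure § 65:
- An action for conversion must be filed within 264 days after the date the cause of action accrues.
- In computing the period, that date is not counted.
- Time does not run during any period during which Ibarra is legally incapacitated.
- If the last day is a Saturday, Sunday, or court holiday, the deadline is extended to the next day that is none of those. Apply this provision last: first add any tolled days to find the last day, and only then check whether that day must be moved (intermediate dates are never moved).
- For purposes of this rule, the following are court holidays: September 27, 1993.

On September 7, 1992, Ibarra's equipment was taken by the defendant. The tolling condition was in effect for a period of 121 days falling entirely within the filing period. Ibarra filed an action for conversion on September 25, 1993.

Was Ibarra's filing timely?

Yes

264 days after September 7, 1992 is May 29, 1993.
Tolling adds 121 days: May 29, 1993 + 121 days = September 27, 1993.
September 27, 1993 is a listed holiday. The next qualifying day is September 28, 1993.
The deadline is September 28, 1993; the filing on September 25, 1993 is on or before that date.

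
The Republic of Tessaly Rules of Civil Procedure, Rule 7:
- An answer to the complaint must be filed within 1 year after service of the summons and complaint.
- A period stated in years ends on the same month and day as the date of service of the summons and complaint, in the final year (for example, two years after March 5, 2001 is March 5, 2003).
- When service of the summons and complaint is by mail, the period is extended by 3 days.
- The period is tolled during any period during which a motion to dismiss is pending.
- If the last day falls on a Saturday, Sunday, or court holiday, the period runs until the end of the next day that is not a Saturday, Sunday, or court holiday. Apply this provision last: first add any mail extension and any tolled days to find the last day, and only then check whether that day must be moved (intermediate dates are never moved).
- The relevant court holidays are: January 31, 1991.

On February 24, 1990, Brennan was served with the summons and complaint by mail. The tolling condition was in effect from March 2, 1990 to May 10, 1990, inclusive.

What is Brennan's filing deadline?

May 8, 1991

1 year after February 24, 1990 is February 24, 1991.
Service was by mail, adding 3 days: February 24, 1991 + 3 days = February 27, 1991.
From March 2, 1990 through May 10, 1990 inclusive is 70 days; tolling adds 70 days: February 27, 1991 + 70 days = May 8, 1991.
May 8, 1991 is a Wednesday and not a court holiday, so no extension applies.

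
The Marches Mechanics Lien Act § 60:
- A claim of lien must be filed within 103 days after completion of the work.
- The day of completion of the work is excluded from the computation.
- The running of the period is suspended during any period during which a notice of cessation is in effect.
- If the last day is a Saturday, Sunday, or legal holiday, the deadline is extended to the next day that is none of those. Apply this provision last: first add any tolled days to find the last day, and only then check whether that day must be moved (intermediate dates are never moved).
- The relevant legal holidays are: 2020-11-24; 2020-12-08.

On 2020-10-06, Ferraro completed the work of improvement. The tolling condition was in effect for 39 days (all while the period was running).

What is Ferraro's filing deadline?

103 days after 2020-10-06 is January 17, 2021.
Tolling adds 39 days: January 17, 2021 + 39 days = February 25, 2021.
February 25, 2021 is a Thursday and not a legal holiday, so no extension applies.

February 25, 2021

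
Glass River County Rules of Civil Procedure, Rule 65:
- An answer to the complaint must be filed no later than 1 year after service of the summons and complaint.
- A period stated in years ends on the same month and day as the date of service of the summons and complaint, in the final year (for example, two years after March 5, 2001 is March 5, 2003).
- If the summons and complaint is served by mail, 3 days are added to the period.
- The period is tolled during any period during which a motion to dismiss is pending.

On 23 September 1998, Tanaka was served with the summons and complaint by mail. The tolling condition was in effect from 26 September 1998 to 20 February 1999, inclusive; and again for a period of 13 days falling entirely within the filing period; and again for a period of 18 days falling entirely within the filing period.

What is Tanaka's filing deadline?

1 year after 23 September 1998 is September 23, 1999.
Service was by mail, adding 3 days: September 23, 1999 + 3 days = September 26, 1999.
From September 26, 1998 through February 20, 1999 inclusive is 148 days; tolling adds 148 days: September 26, 1999 + 148 days = February 21, 2000.
Tolling adds 13 days: February 21, 2000 + 13 days = March 5, 2000.
Tolling adds 18 days: March 5, 2000 + 18 days = March 23, 2000.

March 23, 2000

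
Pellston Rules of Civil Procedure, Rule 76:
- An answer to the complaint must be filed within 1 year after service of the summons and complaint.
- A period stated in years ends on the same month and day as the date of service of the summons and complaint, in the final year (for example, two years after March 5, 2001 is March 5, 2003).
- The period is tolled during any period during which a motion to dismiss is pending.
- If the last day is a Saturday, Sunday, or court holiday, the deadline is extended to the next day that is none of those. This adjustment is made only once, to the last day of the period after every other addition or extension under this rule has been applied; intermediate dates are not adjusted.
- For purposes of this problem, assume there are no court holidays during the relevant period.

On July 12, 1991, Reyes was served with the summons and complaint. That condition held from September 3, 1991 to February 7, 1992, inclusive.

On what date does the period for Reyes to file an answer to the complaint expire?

December 17, 1992

1 year after July 12, 1991 is July 12, 1992.
From September 3, 1991 through February 7, 1992 inclusive is 158 days; tolling adds 158 days: July 12, 1992 + 158 days = December 17, 1992.
December 17, 1992 is a Thursday and not a court holiday, so no extension applies.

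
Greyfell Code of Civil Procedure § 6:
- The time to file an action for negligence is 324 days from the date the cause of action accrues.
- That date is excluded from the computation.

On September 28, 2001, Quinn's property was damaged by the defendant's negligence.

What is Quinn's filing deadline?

324 days after September 28, 2001 is August 18, 2002.

August 18, 2002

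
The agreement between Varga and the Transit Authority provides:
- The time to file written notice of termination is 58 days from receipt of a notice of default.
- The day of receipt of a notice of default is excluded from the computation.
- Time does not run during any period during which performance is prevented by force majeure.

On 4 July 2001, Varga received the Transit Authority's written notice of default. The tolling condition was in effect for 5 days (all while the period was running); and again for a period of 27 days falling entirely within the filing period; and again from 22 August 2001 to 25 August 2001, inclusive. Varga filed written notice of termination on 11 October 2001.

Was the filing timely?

No

58 days after 4 July 2001 is August 31, 2001.
Tolling adds 5 days: August 31, 2001 + 5 days = September 5, 2001.
Tolling adds 27 days: September 5, 2001 + 27 days = October 2, 2001.
From August 22, 2001 through August 25, 2001 inclusive is 4 days; tolling adds 4 days: October 2, 2001 + 4 days = October 6, 2001.
The deadline is October 6, 2001; the filing on October 11, 2001 is after that date.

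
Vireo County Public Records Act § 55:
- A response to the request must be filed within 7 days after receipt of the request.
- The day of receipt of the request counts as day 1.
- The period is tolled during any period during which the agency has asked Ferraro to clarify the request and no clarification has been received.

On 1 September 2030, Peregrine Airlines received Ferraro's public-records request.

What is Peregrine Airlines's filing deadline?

September 7, 2030

Counting 1 September 2030 as day 1, day 7 is September 7, 2030.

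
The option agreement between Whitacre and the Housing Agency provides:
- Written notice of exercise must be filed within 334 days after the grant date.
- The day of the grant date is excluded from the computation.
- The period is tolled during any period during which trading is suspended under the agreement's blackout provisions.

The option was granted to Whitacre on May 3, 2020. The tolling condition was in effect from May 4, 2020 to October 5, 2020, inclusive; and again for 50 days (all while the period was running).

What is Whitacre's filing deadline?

334 days after May 3, 2020 is April 2, 2021.
From May 4, 2020 through October 5, 2020 inclusive is 155 days; tolling adds 155 days: April 2, 2021 + 155 days = September 4, 2021.
Tolling adds 50 days: September 4, 2021 + 50 days = October 24, 2021.

October 24, 2021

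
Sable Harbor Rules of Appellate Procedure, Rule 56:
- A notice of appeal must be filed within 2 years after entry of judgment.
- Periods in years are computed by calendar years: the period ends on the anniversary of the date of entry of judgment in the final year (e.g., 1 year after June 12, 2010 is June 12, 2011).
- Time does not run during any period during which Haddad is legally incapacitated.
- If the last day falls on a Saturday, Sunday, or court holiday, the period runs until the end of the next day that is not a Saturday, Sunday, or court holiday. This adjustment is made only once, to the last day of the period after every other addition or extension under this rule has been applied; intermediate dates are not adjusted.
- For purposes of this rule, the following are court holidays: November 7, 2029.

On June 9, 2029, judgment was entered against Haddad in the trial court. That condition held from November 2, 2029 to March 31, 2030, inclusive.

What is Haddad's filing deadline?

November 6, 2031

2 years after June 9, 2029 is June 9, 2031.
From November 2, 2029 through March 31, 2030 inclusive is 150 days; tolling adds 150 days: June 9, 2031 + 150 days = November 6, 2031.
November 6, 2031 is a Thursday and not a court holiday, so no extension applies.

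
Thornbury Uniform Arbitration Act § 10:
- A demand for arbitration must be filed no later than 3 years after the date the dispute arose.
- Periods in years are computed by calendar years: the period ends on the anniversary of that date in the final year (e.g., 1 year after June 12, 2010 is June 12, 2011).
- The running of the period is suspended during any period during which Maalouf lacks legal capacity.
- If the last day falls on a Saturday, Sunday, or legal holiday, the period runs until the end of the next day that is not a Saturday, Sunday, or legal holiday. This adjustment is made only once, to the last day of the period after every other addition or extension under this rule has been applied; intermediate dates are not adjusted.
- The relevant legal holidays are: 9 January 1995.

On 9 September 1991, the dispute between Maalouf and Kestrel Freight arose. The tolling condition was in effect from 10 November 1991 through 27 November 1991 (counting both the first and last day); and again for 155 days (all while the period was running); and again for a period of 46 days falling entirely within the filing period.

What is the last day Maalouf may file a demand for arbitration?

3 years after 9 September 1991 is September 9, 1994.
From November 10, 1991 through November 27, 1991 inclusive is 18 days; tolling adds 18 days: September 9, 1994 + 18 days = September 27, 1994.
Tolling adds 155 days: September 27, 1994 + 155 days = March 1, 1995.
Tolling adds 46 days: March 1, 1995 + 46 days = April 16, 1995.
April 16, 1995 is Sunday. The next qualifying day is April 17, 1995.

April 17, 1995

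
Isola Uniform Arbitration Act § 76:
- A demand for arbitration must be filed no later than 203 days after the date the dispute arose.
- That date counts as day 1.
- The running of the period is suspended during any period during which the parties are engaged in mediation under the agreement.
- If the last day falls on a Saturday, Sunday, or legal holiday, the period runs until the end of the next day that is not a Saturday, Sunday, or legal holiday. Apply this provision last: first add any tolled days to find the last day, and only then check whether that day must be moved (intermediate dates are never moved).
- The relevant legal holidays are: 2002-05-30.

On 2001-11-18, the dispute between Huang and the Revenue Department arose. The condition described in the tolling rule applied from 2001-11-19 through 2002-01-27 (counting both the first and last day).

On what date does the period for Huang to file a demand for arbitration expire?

August 19, 2002

Counting 2001-11-18 as day 1, day 203 is June 8, 2002.
From November 19, 2001 through January 27, 2002 inclusive is 70 days; tolling adds 70 days: June 8, 2002 + 70 days = August 17, 2002.
August 17, 2002 is Saturday; August 18, 2002 is Sunday. The next qualifying day is August 19, 2002.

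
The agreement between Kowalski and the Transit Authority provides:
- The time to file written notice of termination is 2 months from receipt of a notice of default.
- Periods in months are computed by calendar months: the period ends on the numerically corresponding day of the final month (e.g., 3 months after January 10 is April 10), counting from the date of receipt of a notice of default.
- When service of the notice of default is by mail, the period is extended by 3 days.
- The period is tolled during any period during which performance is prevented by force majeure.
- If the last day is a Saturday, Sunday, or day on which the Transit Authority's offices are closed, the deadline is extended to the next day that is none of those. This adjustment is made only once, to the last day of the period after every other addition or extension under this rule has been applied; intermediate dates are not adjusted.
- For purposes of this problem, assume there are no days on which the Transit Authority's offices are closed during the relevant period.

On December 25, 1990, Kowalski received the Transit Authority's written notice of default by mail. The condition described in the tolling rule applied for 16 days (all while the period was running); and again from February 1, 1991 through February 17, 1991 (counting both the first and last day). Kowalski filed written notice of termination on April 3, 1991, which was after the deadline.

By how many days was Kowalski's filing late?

2 months after December 25, 1990 is February 25, 1991.
Service was by mail, adding 3 days: February 25, 1991 + 3 days = February 28, 1991.
Tolling adds 16 days: February 28, 1991 + 16 days = March 16, 1991.
From February 1, 1991 through February 17, 1991 inclusive is 17 days; tolling adds 17 days: March 16, 1991 + 17 days = April 2, 1991.
April 2, 1991 is a Tuesday and not a day on which the Transit Authority's offices are closed, so no extension applies.
The deadline is April 2, 1991; from April 2, 1991 to April 3, 1991 is 1 days.

1 day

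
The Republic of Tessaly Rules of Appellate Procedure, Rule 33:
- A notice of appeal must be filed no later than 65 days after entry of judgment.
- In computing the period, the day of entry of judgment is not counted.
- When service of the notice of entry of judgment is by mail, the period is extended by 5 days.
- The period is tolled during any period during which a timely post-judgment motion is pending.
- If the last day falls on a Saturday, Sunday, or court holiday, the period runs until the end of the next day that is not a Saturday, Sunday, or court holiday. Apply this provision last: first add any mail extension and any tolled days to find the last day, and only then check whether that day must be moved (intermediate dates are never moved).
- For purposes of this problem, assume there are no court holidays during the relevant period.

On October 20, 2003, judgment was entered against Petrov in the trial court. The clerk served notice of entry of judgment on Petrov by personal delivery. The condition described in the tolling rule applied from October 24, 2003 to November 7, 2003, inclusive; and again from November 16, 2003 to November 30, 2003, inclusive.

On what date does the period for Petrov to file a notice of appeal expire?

January 23, 2004

65 days after October 20, 2003 is December 24, 2003.
Service was not by mail, so no mail extension applies.
From October 24, 2003 through November 7, 2003 inclusive is 15 days; tolling adds 15 days: December 24, 2003 + 15 days = January 8, 2004.
From November 16, 2003 through November 30, 2003 inclusive is 15 days; tolling adds 15 days: January 8, 2004 + 15 days = January 23, 2004.
January 23, 2004 is a Friday and not a court holiday, so no extension applies.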